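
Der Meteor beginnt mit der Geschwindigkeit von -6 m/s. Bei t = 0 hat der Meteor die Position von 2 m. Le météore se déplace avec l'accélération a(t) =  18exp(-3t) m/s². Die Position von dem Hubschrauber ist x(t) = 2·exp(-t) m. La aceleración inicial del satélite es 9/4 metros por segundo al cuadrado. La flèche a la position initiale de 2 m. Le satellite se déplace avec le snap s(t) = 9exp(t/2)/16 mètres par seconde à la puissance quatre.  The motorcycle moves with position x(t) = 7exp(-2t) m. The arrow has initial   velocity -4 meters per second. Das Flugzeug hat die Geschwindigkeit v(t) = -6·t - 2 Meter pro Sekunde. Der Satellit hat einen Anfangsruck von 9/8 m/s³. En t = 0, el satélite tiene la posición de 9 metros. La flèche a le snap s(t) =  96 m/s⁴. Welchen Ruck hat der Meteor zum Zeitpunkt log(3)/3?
Ausgehend von der Beschleunigung a(t) = 18·exp(-3·t), nehmen wir 1 Ableitung. Mit d/dt von a(t) finden wir j(t) = -54·exp(-3·t). Mit j(t) = -54·exp(-3·t) und Einsetzen von t = log(3)/3, finden wir j = -18.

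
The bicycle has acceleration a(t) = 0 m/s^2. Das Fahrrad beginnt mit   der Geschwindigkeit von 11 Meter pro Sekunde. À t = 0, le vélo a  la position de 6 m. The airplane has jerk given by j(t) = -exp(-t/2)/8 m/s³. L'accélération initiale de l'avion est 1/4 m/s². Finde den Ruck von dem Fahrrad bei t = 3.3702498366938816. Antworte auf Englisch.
We must differentiate our acceleration equation a(t) = 0 1 time. Taking d/dt of a(t), we find j(t) = 0. Using j(t) = 0 and substituting t = 3.3702498366938816, we find j = 0.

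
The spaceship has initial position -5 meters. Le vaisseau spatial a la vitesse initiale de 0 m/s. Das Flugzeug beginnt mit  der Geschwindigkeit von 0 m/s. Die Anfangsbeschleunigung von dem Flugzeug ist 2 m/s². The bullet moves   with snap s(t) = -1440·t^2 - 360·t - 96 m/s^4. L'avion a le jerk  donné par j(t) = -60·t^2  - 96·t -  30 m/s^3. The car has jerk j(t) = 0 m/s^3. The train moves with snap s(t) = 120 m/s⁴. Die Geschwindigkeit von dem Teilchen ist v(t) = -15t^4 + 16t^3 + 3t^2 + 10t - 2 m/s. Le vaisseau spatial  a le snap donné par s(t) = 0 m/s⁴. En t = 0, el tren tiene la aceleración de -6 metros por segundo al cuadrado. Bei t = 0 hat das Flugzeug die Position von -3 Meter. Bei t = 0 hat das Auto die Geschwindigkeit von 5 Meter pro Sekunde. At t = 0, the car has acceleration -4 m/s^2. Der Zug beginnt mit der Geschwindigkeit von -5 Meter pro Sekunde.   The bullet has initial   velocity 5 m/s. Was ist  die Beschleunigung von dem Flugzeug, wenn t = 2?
Um dies zu lösen, müssen wir 1 Integral unserer Gleichung für den Ruck j(t) = -60·t^2 - 96·t - 30 finden. Das Integral von dem Ruck ist die Beschleunigung. Mit a(0) = 2 erhalten wir a(t) = -20·t^3 - 48·t^2 - 30·t + 2. Aus der Gleichung für die Beschleunigung a(t) = -20·t^3 - 48·t^2 - 30·t + 2, setzen wir t = 2 ein und erhalten a = -410.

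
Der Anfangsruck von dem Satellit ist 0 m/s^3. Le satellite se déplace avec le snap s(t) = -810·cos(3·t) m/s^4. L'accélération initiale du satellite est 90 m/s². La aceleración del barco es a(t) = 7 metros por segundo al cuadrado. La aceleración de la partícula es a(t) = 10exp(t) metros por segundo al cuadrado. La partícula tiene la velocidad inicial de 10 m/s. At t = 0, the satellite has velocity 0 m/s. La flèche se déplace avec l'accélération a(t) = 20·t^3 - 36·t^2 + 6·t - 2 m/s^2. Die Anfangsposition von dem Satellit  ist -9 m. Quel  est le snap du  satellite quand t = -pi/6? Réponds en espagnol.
Tenemos el snap s(t) = -810·cos(3·t). Sustituyendo t = -pi/6: s(-pi/6) = 0.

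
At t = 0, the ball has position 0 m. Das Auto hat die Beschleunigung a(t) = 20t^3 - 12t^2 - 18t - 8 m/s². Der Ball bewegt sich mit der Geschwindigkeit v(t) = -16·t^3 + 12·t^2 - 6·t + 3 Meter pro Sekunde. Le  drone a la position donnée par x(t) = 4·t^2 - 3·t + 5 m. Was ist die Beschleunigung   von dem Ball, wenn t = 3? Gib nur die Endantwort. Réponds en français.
a(3) = -366.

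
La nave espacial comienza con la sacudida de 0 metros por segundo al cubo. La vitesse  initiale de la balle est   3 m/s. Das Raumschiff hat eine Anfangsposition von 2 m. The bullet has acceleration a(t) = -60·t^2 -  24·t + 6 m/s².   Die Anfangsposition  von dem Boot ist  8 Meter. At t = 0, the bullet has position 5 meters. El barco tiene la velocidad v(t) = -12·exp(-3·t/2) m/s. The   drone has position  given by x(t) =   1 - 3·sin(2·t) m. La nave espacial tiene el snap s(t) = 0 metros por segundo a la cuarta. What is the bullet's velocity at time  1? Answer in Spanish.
Debemos encontrar la integral de nuestra ecuación de la aceleración a(t) = -60·t^2 - 24·t + 6 1 vez. La integral de la aceleración, con v(0) = 3, da la velocidad: v(t) = -20·t^3 - 12·t^2 + 6·t + 3. De la ecuación de la velocidad v(t) = -20·t^3 - 12·t^2 + 6·t + 3, sustituimos t = 1 para obtener v = -23.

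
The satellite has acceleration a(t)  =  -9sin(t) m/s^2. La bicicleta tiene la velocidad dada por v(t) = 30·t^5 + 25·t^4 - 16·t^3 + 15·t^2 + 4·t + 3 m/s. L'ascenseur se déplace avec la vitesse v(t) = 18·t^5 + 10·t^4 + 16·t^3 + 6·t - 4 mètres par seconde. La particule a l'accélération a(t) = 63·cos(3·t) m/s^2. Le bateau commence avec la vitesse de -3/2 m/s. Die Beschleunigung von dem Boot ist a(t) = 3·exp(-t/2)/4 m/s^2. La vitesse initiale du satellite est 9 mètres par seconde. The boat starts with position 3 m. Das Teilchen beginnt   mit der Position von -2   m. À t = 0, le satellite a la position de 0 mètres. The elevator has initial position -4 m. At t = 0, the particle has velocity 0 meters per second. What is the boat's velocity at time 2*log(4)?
We need to integrate our acceleration equation a(t) = 3·exp(-t/2)/4 1 time. The integral of acceleration, with v(0) = -3/2, gives velocity: v(t) = -3·exp(-t/2)/2. From the given velocity equation v(t) = -3·exp(-t/2)/2, we substitute t = 2*log(4) to get v = -3/8.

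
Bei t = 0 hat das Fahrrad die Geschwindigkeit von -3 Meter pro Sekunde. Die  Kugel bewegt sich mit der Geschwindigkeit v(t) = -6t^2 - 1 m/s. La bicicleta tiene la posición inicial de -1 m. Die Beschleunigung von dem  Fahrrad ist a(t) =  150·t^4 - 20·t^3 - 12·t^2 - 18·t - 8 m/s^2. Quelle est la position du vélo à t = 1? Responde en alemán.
Wir müssen unsere Gleichung für die Beschleunigung a(t) = 150·t^4 - 20·t^3 - 12·t^2 - 18·t - 8 2-mal integrieren. Mit ∫a(t)dt und Anwendung von v(0) = -3, finden wir v(t) = 30·t^5 - 5·t^4 - 4·t^3 - 9·t^2 - 8·t - 3. Die Stammfunktion von der Geschwindigkeit, mit x(0) = -1, ergibt die Position: x(t) = 5·t^6 - t^5 - t^4 - 3·t^3 - 4·t^2 - 3·t - 1. Wir haben die Position x(t) = 5·t^6 - t^5 - t^4 - 3·t^3 - 4·t^2 - 3·t - 1. Durch Einsetzen von t = 1: x(1) = -8.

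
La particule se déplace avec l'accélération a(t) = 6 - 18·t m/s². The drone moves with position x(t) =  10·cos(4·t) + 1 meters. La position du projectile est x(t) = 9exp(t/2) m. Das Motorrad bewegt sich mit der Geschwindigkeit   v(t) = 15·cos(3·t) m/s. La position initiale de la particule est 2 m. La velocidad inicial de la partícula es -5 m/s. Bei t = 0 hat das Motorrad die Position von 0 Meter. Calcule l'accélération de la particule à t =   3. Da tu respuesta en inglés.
From the given acceleration equation a(t) = 6 - 18·t, we substitute t = 3 to get a = -48.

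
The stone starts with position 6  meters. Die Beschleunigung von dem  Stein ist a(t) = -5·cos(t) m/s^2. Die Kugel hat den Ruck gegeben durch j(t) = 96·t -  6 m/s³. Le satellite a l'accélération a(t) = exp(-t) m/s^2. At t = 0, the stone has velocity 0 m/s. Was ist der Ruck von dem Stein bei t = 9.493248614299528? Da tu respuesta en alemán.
Um dies zu lösen, müssen wir 1 Ableitung unserer Gleichung für die Beschleunigung a(t) = -5·cos(t) nehmen. Durch Ableiten von der Beschleunigung erhalten wir den Ruck: j(t) = 5·sin(t). Wir haben den Ruck j(t) = 5·sin(t). Durch Einsetzen von t = 9.493248614299528: j(9.493248614299528) = -0.342085825184173.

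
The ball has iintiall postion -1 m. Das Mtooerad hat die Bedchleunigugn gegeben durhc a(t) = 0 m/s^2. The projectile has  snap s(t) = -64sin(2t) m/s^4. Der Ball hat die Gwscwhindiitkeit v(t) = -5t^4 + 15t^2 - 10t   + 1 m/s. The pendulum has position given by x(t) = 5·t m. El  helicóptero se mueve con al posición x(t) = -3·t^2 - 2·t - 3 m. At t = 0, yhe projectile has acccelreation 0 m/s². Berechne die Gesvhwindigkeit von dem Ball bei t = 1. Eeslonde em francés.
De l'équation de la vitesse v(t) = -5·t^4 + 15·t^2 - 10·t + 1, nous substituons t = 1 pour obtenir v = 1.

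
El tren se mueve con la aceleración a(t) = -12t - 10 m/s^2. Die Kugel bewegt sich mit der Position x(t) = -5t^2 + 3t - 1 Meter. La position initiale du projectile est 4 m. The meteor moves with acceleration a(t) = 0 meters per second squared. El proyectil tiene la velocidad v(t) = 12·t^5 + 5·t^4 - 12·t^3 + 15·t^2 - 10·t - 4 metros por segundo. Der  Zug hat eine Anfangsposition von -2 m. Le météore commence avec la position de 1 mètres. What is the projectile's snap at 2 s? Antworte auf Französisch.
Nous devons dériver notre équation de la vitesse v(t) = 12·t^5 + 5·t^4 - 12·t^3 + 15·t^2 - 10·t - 4 3 fois. La dérivée de la vitesse donne l'accélération: a(t) = 60·t^4 + 20·t^3 - 36·t^2 + 30·t - 10. En dérivant l'accélération, nous obtenons le jerk: j(t) = 240·t^3 + 60·t^2 - 72·t + 30. En dérivant le jerk, nous obtenons le snap: s(t) = 720·t^2 + 120·t - 72. Nous avons le snap s(t) = 720·t^2 + 120·t - 72. En substituant t = 2: s(2) = 3048.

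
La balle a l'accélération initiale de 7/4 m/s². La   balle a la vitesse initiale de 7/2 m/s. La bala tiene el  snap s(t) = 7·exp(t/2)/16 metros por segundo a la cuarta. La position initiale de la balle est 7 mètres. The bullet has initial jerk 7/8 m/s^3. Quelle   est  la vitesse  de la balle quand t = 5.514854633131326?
Pour résoudre ceci, nous devons prendre 3 primitives de notre équation du snap s(t) = 7·exp(t/2)/16. La primitive du snap, avec j(0) = 7/8, donne le jerk: j(t) = 7·exp(t/2)/8. En prenant ∫j(t)dt et en appliquant a(0) = 7/4, nous trouvons a(t) = 7·exp(t/2)/4. En intégrant l'accélération et en utilisant la condition initiale v(0) = 7/2, nous obtenons v(t) = 7·exp(t/2)/2. En utilisant v(t) = 7·exp(t/2)/2 et en substituant t = 5.514854633131326, nous trouvons v = 55.1573651875481.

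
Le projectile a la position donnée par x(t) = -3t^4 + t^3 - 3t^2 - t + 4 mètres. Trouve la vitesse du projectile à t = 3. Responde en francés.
En partant de la position x(t) = -3·t^4 + t^3 - 3·t^2 - t + 4, nous prenons 1 dérivée. En prenant d/dt de x(t), nous trouvons v(t) = -12·t^3 + 3·t^2 - 6·t - 1. En utilisant v(t) = -12·t^3 + 3·t^2 - 6·t - 1 et en substituant t = 3, nous trouvons v = -316.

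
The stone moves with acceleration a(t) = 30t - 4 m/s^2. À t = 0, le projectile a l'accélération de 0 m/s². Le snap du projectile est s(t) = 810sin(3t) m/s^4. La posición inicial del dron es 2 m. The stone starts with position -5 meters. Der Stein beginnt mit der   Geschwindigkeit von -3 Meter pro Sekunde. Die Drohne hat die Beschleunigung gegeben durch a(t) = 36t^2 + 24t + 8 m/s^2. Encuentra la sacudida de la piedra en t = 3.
Para resolver esto, necesitamos tomar 1 derivada de nuestra ecuación de la aceleración a(t) = 30·t - 4. La derivada de la aceleración da la sacudida: j(t) = 30. Tenemos la sacudida j(t) = 30. Sustituyendo t = 3: j(3) = 30.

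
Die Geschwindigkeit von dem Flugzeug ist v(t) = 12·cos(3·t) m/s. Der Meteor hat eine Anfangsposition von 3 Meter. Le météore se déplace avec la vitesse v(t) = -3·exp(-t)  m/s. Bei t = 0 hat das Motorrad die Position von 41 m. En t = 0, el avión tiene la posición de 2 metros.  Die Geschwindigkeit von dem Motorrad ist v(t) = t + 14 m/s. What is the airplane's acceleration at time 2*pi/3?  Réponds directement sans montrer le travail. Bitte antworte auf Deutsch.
Bei t = 2*pi/3, a = 0.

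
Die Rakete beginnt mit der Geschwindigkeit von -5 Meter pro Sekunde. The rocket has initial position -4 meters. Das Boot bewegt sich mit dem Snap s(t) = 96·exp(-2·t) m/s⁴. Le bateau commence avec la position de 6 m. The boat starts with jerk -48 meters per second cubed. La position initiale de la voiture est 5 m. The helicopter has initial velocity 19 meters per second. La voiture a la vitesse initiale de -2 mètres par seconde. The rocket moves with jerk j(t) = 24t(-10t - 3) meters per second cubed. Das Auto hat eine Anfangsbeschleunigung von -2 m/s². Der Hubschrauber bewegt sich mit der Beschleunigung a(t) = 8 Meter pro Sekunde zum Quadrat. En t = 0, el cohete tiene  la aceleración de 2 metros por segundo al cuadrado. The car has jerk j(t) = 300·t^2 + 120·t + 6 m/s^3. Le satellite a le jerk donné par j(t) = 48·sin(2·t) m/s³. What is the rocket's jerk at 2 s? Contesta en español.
De la ecuación de la sacudida j(t) = 24·t·(-10·t - 3), sustituimos t = 2 para obtener j = -1104.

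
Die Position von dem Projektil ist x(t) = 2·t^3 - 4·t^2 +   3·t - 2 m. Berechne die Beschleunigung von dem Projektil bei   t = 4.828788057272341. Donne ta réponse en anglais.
We must differentiate our position equation x(t) = 2·t^3 - 4·t^2 + 3·t - 2 2 times. Taking d/dt of x(t), we find v(t) = 6·t^2 - 8·t + 3. Differentiating velocity, we get acceleration: a(t) = 12·t - 8. From the given acceleration equation a(t) = 12·t - 8, we substitute t = 4.828788057272341 to get a = 49.9454566872681.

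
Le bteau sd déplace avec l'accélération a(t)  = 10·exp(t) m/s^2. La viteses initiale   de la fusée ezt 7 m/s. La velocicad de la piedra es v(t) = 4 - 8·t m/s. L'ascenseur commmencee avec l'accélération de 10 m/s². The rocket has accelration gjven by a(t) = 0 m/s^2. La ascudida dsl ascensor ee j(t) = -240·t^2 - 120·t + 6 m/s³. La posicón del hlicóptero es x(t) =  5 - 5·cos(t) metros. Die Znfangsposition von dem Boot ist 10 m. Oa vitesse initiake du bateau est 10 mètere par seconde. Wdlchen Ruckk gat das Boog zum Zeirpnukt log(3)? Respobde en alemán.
Ausgehend von der Beschleunigung a(t) = 10·exp(t), nehmen wir 1 Ableitung. Durch Ableiten von der Beschleunigung erhalten wir den Ruck: j(t) = 10·exp(t). Wir haben den Ruck j(t) = 10·exp(t). Durch Einsetzen von t = log(3): j(log(3)) = 30.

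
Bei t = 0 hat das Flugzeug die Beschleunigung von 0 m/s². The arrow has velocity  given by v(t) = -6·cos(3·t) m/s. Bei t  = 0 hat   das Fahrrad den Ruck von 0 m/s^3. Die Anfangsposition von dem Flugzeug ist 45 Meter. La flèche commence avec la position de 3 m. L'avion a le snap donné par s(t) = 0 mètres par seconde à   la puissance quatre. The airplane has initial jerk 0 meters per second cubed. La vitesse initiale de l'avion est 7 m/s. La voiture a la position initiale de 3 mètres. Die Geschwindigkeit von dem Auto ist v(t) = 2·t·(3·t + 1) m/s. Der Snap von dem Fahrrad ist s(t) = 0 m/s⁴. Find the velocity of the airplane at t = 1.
To find the answer, we compute 3 antiderivatives of s(t) = 0. Finding the antiderivative of s(t) and using j(0) = 0: j(t) = 0. Finding the integral of j(t) and using a(0) = 0: a(t) = 0. Integrating acceleration and using the initial condition v(0) = 7, we get v(t) = 7. We have velocity v(t) = 7. Substituting t = 1: v(1) = 7.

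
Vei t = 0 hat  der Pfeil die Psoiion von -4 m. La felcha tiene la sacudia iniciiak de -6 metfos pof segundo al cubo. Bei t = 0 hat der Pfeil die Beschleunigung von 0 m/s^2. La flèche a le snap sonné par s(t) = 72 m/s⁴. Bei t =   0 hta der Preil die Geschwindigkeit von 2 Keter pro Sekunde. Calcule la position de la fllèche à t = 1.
En partant du snap s(t) = 72, nous prenons 4 primitives. L'intégrale du snap, avec j(0) = -6, donne le jerk: j(t) = 72·t - 6. En intégrant le jerk et en utilisant la condition initiale a(0) = 0, nous obtenons a(t) = 6·t·(6·t - 1). En prenant ∫a(t)dt et en appliquant v(0) = 2, nous trouvons v(t) = 12·t^3 - 3·t^2 + 2. La primitive de la vitesse est la position. En utilisant x(0) = -4, nous obtenons x(t) = 3·t^4 - t^3 + 2·t - 4. De l'équation de la position x(t) = 3·t^4 - t^3 + 2·t - 4, nous substituons t = 1 pour obtenir x = 0.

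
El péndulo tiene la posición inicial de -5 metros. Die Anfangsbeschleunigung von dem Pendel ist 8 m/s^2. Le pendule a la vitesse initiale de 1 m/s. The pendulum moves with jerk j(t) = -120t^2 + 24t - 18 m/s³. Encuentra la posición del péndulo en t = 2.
Debemos encontrar la antiderivada de nuestra ecuación de la sacudida j(t) = -120·t^2 + 24·t - 18 3 veces. Integrando la sacudida y usando la condición inicial a(0) = 8, obtenemos a(t) = -40·t^3 + 12·t^2 - 18·t + 8. La integral de la aceleración es la velocidad. Usando v(0) = 1, obtenemos v(t) = -10·t^4 + 4·t^3 - 9·t^2 + 8·t + 1. Integrando la velocidad y usando la condición inicial x(0) = -5, obtenemos x(t) = -2·t^5 + t^4 - 3·t^3 + 4·t^2 + t - 5. Tenemos la posición x(t) = -2·t^5 + t^4 - 3·t^3 + 4·t^2 + t - 5. Sustituyendo t = 2: x(2) = -59.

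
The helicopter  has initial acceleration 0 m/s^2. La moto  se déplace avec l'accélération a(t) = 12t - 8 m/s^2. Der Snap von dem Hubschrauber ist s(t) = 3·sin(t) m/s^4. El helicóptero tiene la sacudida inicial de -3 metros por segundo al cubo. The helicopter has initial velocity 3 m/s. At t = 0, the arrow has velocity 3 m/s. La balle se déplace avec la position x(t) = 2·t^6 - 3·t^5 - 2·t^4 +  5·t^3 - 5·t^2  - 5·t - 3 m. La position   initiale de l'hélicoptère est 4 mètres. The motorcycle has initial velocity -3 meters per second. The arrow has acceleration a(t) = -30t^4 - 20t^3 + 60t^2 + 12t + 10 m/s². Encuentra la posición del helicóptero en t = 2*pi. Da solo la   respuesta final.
x(2*pi) = 4.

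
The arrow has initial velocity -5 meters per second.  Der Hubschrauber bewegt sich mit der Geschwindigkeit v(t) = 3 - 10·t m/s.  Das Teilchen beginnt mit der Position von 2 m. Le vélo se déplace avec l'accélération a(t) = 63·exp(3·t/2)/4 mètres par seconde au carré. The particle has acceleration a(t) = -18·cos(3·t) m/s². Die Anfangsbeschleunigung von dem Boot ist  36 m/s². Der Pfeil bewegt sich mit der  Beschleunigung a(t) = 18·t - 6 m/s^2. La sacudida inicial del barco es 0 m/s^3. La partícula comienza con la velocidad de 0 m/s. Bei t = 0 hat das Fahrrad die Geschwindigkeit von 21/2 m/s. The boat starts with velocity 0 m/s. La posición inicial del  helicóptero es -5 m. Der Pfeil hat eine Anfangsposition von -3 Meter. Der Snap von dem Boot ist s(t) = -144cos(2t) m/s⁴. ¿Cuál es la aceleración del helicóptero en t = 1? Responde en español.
Para resolver esto, necesitamos tomar 1 derivada de nuestra ecuación de la velocidad v(t) = 3 - 10·t. La derivada de la velocidad da la aceleración: a(t) = -10. De la ecuación de la aceleración a(t) = -10, sustituimos t = 1 para obtener a = -10.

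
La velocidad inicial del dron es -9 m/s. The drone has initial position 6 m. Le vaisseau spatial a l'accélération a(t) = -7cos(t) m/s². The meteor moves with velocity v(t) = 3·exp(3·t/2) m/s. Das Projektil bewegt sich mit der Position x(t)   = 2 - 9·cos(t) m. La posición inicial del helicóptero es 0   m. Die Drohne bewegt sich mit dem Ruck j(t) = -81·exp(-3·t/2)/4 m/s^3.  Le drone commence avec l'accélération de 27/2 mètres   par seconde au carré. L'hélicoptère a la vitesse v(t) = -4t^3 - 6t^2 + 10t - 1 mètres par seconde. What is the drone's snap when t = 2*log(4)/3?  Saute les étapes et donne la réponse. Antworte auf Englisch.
s(2*log(4)/3) = 243/32.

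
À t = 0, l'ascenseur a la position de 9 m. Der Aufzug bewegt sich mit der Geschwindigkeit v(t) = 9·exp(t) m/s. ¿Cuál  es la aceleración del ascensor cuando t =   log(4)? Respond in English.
We must differentiate our velocity equation v(t) = 9·exp(t) 1 time. Taking d/dt of v(t), we find a(t) = 9·exp(t). We have acceleration a(t) = 9·exp(t). Substituting t = log(4): a(log(4)) = 36.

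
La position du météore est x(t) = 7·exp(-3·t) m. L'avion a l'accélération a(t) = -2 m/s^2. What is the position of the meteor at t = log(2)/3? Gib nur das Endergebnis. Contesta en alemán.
Die Antwort ist 7/2.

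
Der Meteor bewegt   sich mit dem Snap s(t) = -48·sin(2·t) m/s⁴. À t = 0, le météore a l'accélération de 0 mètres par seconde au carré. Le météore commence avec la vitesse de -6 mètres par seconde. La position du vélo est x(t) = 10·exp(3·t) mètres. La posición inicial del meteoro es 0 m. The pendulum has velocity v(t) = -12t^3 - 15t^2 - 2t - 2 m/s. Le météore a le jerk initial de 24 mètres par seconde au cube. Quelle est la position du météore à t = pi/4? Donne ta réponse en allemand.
Wir müssen unsere Gleichung für den Snap s(t) = -48·sin(2·t) 4-mal integrieren. Das Integral von dem Snap, mit j(0) = 24, ergibt den Ruck: j(t) = 24·cos(2·t). Durch Integration von dem Ruck und Verwendung der Anfangsbedingung a(0) = 0, erhalten wir a(t) = 12·sin(2·t). Durch Integration von der Beschleunigung und Verwendung der Anfangsbedingung v(0) = -6, erhalten wir v(t) = -6·cos(2·t). Das Integral von der Geschwindigkeit ist die Position. Mit x(0) = 0 erhalten wir x(t) = -3·sin(2·t). Aus der Gleichung für die Position x(t) = -3·sin(2·t), setzen wir t = pi/4 ein und erhalten x = -3.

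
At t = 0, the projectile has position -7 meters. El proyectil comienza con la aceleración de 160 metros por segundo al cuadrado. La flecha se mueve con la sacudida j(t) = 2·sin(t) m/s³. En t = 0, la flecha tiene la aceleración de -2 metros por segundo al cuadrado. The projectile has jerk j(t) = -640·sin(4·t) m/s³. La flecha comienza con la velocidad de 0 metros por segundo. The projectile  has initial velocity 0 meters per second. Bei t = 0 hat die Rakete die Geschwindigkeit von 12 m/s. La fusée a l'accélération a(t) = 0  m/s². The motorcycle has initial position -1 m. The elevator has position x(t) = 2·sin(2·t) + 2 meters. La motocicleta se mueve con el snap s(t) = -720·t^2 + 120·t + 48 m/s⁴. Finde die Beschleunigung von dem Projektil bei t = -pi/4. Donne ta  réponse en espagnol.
Necesitamos integrar nuestra ecuación de la sacudida j(t) = -640·sin(4·t) 1 vez. La antiderivada de la sacudida es la aceleración. Usando a(0) = 160, obtenemos a(t) = 160·cos(4·t). De la ecuación de la aceleración a(t) = 160·cos(4·t), sustituimos t = -pi/4 para obtener a = -160.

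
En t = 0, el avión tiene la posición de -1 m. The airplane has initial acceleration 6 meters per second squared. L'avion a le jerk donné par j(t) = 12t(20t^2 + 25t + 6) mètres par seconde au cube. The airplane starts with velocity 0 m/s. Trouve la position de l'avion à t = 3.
Pour résoudre ceci, nous devons prendre 3 primitives de notre équation du jerk j(t) = 12·t·(20·t^2 + 25·t + 6). L'intégrale du jerk est l'accélération. En utilisant a(0) = 6, nous obtenons a(t) = 60·t^4 + 100·t^3 + 36·t^2 + 6. La primitive de l'accélération est la vitesse. En utilisant v(0) = 0, nous obtenons v(t) = t·(12·t^4 + 25·t^3 + 12·t^2 + 6). L'intégrale de la vitesse est la position. En utilisant x(0) = -1, nous obtenons x(t) = 2·t^6 + 5·t^5 + 3·t^4 + 3·t^2 - 1. Nous avons la position x(t) = 2·t^6 + 5·t^5 + 3·t^4 + 3·t^2 - 1. En substituant t = 3: x(3) = 2942.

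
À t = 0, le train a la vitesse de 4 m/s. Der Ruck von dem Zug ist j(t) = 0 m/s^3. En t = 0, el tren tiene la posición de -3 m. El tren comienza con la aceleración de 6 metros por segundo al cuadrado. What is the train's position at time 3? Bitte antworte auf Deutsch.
Wir müssen die Stammfunktion unserer Gleichung für den Ruck j(t) = 0 3-mal finden. Durch Integration von dem Ruck und Verwendung der Anfangsbedingung a(0) = 6, erhalten wir a(t) = 6. Mit ∫a(t)dt und Anwendung von v(0) = 4, finden wir v(t) = 6·t + 4. Die Stammfunktion von der Geschwindigkeit, mit x(0) = -3, ergibt die Position: x(t) = 3·t^2 + 4·t - 3. Wir haben die Position x(t) = 3·t^2 + 4·t - 3. Durch Einsetzen von t = 3: x(3) = 36.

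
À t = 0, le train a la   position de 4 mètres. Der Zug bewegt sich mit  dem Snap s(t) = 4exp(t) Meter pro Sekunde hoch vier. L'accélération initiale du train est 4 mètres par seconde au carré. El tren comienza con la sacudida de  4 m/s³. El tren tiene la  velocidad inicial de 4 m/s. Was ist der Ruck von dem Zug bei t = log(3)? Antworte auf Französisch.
En partant du snap s(t) = 4·exp(t), nous prenons 1 intégrale. L'intégrale du snap est le jerk. En utilisant j(0) = 4, nous obtenons j(t) = 4·exp(t). En utilisant j(t) = 4·exp(t) et en substituant t = log(3), nous trouvons j = 12.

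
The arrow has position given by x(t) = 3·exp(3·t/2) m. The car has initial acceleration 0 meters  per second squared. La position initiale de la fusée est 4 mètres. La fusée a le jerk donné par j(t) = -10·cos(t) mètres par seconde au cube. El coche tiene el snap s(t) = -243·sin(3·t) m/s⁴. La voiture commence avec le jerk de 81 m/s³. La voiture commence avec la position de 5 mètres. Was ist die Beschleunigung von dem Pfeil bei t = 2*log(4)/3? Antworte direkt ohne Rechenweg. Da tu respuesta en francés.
La réponse est 27.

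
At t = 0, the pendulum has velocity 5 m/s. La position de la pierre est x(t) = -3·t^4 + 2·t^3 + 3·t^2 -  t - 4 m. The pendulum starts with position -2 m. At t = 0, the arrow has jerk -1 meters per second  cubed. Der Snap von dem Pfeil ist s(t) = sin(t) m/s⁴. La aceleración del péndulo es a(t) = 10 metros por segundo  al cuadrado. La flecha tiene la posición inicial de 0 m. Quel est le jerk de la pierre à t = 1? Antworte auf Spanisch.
Para resolver esto, necesitamos tomar 3 derivadas de nuestra ecuación de la posición x(t) = -3·t^4 + 2·t^3 + 3·t^2 - t - 4. Derivando la posición, obtenemos la velocidad: v(t) = -12·t^3 + 6·t^2 + 6·t - 1. Tomando d/dt de v(t), encontramos a(t) = -36·t^2 + 12·t + 6. La derivada de la aceleración da la sacudida: j(t) = 12 - 72·t. Usando j(t) = 12 - 72·t y sustituyendo t = 1, encontramos j = -60.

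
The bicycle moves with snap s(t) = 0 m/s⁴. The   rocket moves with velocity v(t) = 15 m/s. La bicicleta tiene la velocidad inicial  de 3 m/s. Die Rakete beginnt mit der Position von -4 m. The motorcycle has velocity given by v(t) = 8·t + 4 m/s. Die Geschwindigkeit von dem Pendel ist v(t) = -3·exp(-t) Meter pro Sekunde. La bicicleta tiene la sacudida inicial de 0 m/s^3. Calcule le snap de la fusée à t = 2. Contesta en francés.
Pour résoudre ceci, nous devons prendre 3 dérivées de notre équation de la vitesse v(t) = 15. En prenant d/dt de v(t), nous trouvons a(t) = 0. En prenant d/dt de a(t), nous trouvons j(t) = 0. En prenant d/dt de j(t), nous trouvons s(t) = 0. De l'équation du snap s(t) = 0, nous substituons t = 2 pour obtenir s = 0.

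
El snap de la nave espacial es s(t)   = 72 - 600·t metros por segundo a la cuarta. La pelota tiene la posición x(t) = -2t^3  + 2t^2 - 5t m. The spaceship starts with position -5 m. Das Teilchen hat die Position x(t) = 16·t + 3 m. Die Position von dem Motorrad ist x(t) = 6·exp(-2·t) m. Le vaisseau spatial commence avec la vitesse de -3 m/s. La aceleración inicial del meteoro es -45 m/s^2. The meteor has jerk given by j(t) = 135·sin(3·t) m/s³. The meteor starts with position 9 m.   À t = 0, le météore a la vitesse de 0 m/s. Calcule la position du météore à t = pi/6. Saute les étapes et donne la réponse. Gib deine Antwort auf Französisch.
À t = pi/6, x = 4.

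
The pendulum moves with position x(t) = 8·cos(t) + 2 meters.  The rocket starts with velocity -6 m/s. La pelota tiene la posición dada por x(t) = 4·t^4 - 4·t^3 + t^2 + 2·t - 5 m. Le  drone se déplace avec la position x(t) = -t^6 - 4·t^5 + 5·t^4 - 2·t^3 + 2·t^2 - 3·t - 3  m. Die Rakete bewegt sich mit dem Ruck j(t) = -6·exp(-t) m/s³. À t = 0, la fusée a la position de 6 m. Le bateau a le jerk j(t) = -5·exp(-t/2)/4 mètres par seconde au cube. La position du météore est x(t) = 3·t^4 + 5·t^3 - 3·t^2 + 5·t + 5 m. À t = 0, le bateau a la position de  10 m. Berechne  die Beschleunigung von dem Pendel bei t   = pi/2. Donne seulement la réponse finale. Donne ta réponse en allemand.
Die Beschleunigung bei t = pi/2 ist a = 0.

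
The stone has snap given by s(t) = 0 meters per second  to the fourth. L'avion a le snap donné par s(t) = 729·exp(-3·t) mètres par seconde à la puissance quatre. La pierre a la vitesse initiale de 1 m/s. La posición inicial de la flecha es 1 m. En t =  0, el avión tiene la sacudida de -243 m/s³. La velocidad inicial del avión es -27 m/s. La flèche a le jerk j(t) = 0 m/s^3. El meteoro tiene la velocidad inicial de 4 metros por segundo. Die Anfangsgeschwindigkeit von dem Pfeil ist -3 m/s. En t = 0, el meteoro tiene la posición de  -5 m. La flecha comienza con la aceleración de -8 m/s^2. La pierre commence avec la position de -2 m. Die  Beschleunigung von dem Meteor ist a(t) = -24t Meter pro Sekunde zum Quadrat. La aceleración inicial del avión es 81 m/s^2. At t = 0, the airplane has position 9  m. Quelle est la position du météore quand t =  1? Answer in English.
Starting from acceleration a(t) = -24·t, we take 2 integrals. The antiderivative of acceleration, with v(0) = 4, gives velocity: v(t) = 4 - 12·t^2. The integral of velocity, with x(0) = -5, gives position: x(t) = -4·t^3 + 4·t - 5. Using x(t) = -4·t^3 + 4·t - 5 and substituting t = 1, we find x = -5.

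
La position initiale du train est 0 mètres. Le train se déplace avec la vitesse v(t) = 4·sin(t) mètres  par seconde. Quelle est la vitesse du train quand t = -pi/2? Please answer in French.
De l'équation de la vitesse v(t) = 4·sin(t), nous substituons t = -pi/2 pour obtenir v = -4.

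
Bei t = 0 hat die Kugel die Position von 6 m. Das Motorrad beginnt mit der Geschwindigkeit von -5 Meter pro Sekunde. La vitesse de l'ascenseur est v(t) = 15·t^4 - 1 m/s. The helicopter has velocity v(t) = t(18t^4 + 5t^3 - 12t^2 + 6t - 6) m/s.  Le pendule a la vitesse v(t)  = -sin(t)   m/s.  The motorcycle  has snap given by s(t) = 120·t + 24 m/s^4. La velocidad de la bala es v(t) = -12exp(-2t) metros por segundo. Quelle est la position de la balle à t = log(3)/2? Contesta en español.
Para resolver esto, necesitamos tomar 1 antiderivada de nuestra ecuación de la velocidad v(t) = -12·exp(-2·t). La integral de la velocidad es la posición. Usando x(0) = 6, obtenemos x(t) = 6·exp(-2·t). Tenemos la posición x(t) = 6·exp(-2·t). Sustituyendo t = log(3)/2: x(log(3)/2) = 2.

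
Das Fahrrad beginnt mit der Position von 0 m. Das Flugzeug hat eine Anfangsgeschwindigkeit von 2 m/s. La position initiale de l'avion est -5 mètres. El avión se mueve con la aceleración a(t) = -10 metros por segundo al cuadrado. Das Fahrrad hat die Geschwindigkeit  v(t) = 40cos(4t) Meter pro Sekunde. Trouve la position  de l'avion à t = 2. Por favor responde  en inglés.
To solve this, we need to take 2 antiderivatives of our acceleration equation a(t) = -10. Integrating acceleration and using the initial condition v(0) = 2, we get v(t) = 2 - 10·t. Taking ∫v(t)dt and applying x(0) = -5, we find x(t) = -5·t^2 + 2·t - 5. We have position x(t) = -5·t^2 + 2·t - 5. Substituting t = 2: x(2) = -21.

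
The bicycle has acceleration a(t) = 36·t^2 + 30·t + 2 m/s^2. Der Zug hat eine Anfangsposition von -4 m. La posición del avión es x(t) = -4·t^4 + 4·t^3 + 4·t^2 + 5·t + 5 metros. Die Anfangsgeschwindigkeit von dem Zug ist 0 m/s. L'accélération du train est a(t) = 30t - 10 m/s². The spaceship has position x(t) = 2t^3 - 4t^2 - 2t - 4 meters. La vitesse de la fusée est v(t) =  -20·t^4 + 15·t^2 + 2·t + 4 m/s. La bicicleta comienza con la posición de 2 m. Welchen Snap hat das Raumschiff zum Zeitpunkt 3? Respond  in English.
To solve this, we need to take 4 derivatives of our position equation x(t) = 2·t^3 - 4·t^2 - 2·t - 4. The derivative of position gives velocity: v(t) = 6·t^2 - 8·t - 2. The derivative of velocity gives acceleration: a(t) = 12·t - 8. Taking d/dt of a(t), we find j(t) = 12. Taking d/dt of j(t), we find s(t) = 0. We have snap s(t) = 0. Substituting t = 3: s(3) = 0.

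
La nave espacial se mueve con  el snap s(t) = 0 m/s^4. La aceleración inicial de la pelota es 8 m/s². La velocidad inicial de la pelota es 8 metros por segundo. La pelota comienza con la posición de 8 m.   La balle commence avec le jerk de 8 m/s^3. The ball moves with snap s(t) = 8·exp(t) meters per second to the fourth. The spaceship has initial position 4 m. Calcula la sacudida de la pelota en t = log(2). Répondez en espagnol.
Para resolver esto, necesitamos tomar 1 antiderivada de nuestra ecuación del snap s(t) = 8·exp(t). La integral del snap es la sacudida. Usando j(0) = 8, obtenemos j(t) = 8·exp(t). Tenemos la sacudida j(t) = 8·exp(t). Sustituyendo t = log(2): j(log(2)) = 16.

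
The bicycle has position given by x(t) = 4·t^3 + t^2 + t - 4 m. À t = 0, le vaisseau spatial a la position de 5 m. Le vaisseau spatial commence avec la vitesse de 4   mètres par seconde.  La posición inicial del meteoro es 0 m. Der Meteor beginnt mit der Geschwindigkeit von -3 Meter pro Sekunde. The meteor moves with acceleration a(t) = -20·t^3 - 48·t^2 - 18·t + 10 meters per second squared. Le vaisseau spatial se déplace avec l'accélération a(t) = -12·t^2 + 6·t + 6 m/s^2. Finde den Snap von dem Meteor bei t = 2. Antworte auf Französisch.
Pour résoudre ceci, nous devons prendre 2 dérivées de notre équation de l'accélération a(t) = -20·t^3 - 48·t^2 - 18·t + 10. En prenant d/dt de a(t), nous trouvons j(t) = -60·t^2 - 96·t - 18. En prenant d/dt de j(t), nous trouvons s(t) = -120·t - 96. En utilisant s(t) = -120·t - 96 et en substituant t = 2, nous trouvons s = -336.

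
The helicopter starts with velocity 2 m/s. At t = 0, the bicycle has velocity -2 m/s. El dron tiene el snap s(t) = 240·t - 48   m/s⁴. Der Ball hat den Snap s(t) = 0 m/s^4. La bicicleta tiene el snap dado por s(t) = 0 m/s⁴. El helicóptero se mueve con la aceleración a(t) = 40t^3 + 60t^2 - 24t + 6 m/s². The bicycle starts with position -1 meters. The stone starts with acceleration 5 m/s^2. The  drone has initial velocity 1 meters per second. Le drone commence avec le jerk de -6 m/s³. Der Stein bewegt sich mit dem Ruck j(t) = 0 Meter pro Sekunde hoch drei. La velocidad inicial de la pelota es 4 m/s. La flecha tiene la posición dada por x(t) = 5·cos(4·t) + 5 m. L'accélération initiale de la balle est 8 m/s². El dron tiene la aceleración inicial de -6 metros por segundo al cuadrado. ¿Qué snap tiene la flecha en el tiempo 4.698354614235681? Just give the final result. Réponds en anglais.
At t = 4.698354614235681, s = 1277.98362406387.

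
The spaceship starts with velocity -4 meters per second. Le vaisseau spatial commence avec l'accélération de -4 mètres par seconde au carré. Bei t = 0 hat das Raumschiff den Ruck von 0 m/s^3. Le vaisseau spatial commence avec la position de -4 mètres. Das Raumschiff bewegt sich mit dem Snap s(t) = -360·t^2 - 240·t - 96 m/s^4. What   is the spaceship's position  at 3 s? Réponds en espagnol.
Necesitamos integrar nuestra ecuación del snap s(t) = -360·t^2 - 240·t - 96 4 veces. La antiderivada del snap, con j(0) = 0, da la sacudida: j(t) = 24·t·(-5·t^2 - 5·t - 4). Tomando ∫j(t)dt y aplicando a(0) = -4, encontramos a(t) = -30·t^4 - 40·t^3 - 48·t^2 - 4. Tomando ∫a(t)dt y aplicando v(0) = -4, encontramos v(t) = -6·t^5 - 10·t^4 - 16·t^3 - 4·t - 4. La integral de la velocidad, con x(0) = -4, da la posición: x(t) = -t^6 - 2·t^5 - 4·t^4 - 2·t^2 - 4·t - 4. Tenemos la posición x(t) = -t^6 - 2·t^5 - 4·t^4 - 2·t^2 - 4·t - 4. Sustituyendo t = 3: x(3) = -1573.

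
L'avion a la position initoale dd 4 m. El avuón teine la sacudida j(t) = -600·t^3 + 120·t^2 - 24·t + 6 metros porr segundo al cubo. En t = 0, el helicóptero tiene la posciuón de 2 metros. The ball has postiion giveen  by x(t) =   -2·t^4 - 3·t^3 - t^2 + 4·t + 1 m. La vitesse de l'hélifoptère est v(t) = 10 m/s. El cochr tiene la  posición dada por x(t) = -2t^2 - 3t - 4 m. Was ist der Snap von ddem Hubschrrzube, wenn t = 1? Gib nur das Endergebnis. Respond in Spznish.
La respuesta es 0.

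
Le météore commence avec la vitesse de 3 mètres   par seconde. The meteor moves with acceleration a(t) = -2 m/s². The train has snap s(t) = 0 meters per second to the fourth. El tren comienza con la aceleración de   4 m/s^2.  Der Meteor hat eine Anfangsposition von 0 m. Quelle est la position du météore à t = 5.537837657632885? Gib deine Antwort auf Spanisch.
Necesitamos integrar nuestra ecuación de la aceleración a(t) = -2 2 veces. La integral de la aceleración es la velocidad. Usando v(0) = 3, obtenemos v(t) = 3 - 2·t. Tomando ∫v(t)dt y aplicando x(0) = 0, encontramos x(t) = -t^2 + 3·t. Usando x(t) = -t^2 + 3·t y sustituyendo t = 5.537837657632885, encontramos x = -14.0541329493982.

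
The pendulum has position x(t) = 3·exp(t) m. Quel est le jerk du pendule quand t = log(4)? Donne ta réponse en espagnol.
Debemos derivar nuestra ecuación de la posición x(t) = 3·exp(t) 3 veces. La derivada de la posición da la velocidad: v(t) = 3·exp(t). La derivada de la velocidad da la aceleración: a(t) = 3·exp(t). Tomando d/dt de a(t), encontramos j(t) = 3·exp(t). De la ecuación de la sacudida j(t) = 3·exp(t), sustituimos t = log(4) para obtener j = 12.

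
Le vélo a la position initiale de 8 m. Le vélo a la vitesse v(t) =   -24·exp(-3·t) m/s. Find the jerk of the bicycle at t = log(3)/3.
To solve this, we need to take 2 derivatives of our velocity equation v(t) = -24·exp(-3·t). Differentiating velocity, we get acceleration: a(t) = 72·exp(-3·t). Taking d/dt of a(t), we find j(t) = -216·exp(-3·t). Using j(t) = -216·exp(-3·t) and substituting t = log(3)/3, we find j = -72.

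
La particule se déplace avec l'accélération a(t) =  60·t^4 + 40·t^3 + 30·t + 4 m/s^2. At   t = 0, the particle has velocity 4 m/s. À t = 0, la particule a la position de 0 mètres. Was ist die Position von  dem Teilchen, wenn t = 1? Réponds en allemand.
Wir müssen das Integral unserer Gleichung für die Beschleunigung a(t) = 60·t^4 + 40·t^3 + 30·t + 4 2-mal finden. Mit ∫a(t)dt und Anwendung von v(0) = 4, finden wir v(t) = 12·t^5 + 10·t^4 + 15·t^2 + 4·t + 4. Die Stammfunktion von der Geschwindigkeit ist die Position. Mit x(0) = 0 erhalten wir x(t) = 2·t^6 + 2·t^5 + 5·t^3 + 2·t^2 + 4·t. Aus der Gleichung für die Position x(t) = 2·t^6 + 2·t^5 + 5·t^3 + 2·t^2 + 4·t, setzen wir t = 1 ein und erhalten x = 15.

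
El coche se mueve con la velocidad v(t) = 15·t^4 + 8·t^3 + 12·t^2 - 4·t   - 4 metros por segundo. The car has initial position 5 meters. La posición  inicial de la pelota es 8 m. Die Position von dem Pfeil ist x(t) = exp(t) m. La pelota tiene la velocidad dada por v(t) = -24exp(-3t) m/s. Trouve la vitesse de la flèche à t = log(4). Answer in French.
Pour résoudre ceci, nous devons prendre 1 dérivée de notre équation de la position x(t) = exp(t). La dérivée de la position donne la vitesse: v(t) = exp(t). En utilisant v(t) = exp(t) et en substituant t = log(4), nous trouvons v = 4.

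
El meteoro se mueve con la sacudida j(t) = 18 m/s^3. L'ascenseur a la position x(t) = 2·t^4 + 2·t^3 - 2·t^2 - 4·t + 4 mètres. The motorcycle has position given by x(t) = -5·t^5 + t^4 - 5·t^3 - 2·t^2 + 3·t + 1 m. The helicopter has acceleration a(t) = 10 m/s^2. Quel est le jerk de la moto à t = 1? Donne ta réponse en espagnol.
Debemos derivar nuestra ecuación de la posición x(t) = -5·t^5 + t^4 - 5·t^3 - 2·t^2 + 3·t + 1 3 veces. La derivada de la posición da la velocidad: v(t) = -25·t^4 + 4·t^3 - 15·t^2 - 4·t + 3. Derivando la velocidad, obtenemos la aceleración: a(t) = -100·t^3 + 12·t^2 - 30·t - 4. La derivada de la aceleración da la sacudida: j(t) = -300·t^2 + 24·t - 30. De la ecuación de la sacudida j(t) = -300·t^2 + 24·t - 30, sustituimos t = 1 para obtener j = -306.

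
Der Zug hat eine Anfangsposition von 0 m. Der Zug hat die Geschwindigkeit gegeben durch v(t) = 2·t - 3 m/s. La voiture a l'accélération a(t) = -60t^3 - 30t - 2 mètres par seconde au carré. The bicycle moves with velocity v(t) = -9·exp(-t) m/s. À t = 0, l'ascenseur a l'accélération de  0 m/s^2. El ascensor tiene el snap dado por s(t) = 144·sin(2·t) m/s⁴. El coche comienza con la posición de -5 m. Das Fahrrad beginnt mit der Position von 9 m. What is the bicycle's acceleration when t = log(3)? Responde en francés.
Nous devons dériver notre équation de la vitesse v(t) = -9·exp(-t) 1 fois. En prenant d/dt de v(t), nous trouvons a(t) = 9·exp(-t). Nous avons l'accélération a(t) = 9·exp(-t). En substituant t = log(3): a(log(3)) = 3.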